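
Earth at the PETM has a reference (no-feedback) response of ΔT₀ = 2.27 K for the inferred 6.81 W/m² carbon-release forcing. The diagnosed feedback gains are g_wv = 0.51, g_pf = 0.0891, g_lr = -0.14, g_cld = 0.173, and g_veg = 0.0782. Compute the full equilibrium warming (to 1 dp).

7.8 K

Total gain g = 0.51 + 0.0891 − 0.14 + 0.173 + 0.0782 = 0.7103.
Amplification A = 1/(1 − 0.7103) = 3.452.
ΔT = 2.27 × 3.452 = 7.8 K.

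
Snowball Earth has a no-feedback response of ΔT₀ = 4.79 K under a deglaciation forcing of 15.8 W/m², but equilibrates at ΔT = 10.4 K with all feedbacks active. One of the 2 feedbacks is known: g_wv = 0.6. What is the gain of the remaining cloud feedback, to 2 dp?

Amplification A = ΔT/ΔT₀ = 10.4/4.79 = 2.171.
Total gain g = 1 − 1/A = 1 − 1/2.171 = 0.5394.
The known gain is 0.6.
g_cld = 0.5394 − 0.6 = -0.06.

-0.06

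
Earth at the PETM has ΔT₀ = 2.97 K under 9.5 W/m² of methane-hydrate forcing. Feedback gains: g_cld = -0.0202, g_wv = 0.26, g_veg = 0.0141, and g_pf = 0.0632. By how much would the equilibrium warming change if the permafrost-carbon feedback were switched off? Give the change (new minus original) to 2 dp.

-0.37 K

Original: g = 0.3171, ΔT = 2.97/(1−0.3171) = 4.3491 K.
Without permafrost-carbon: g' = 0.2539, ΔT' = 2.97/(1−0.2539) = 3.9807 K.
Change = 3.9807 − 4.3491 = -0.37 K.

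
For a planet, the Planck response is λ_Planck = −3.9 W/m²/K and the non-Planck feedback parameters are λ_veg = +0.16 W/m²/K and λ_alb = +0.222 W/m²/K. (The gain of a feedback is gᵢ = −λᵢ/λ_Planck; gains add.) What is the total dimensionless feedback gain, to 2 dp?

0.10

Convert to gains: g_veg = 0.16/3.9 = 0.04103; g_alb = 0.222/3.9 = 0.05692.
Total gain g = 0.09795.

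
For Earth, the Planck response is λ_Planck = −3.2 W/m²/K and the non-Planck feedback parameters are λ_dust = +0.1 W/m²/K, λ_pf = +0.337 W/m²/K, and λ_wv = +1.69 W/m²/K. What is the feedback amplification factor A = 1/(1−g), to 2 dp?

Convert to gains: g_dust = 0.1/3.2 = 0.03125; g_pf = 0.337/3.2 = 0.1053; g_wv = 1.69/3.2 = 0.5281.
Total gain g = 0.66465.
A = 1/(1 − 0.66465) = 2.98.

2.98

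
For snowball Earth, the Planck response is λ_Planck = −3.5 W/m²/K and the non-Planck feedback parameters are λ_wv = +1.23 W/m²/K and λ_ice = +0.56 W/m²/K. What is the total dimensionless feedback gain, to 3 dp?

Convert to gains: g_wv = 1.23/3.5 = 0.3514; g_ice = 0.56/3.5 = 0.16.
Total gain g = 0.5114.

0.511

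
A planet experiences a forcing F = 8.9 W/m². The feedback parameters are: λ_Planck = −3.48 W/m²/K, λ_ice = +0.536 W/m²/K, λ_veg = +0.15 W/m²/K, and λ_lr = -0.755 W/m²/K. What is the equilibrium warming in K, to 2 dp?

2.51 K

Net feedback parameter λ = (−3.48) + (+0.536) + (+0.15) + (-0.755) = -3.549 W/m²/K.
ΔT = −F/λ = −8.9/(-3.549) = 2.51 K.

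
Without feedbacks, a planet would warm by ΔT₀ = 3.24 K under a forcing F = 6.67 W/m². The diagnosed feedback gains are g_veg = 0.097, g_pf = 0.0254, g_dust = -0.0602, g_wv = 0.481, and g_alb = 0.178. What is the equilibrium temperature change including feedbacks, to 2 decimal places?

Total gain g = 0.097 + 0.0254 − 0.0602 + 0.481 + 0.178 = 0.7212.
Amplification A = 1/(1 − 0.7212) = 3.587.
ΔT = 3.24 × 3.587 = 11.62 K.

11.62 K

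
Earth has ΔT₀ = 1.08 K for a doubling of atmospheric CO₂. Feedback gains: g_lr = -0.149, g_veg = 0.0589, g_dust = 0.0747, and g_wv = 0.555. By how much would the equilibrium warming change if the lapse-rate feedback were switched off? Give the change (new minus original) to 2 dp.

1.12 K

Original: g = 0.5396, ΔT = 1.08/(1−0.5396) = 2.3458 K.
Without lapse-rate: g' = 0.6886, ΔT' = 1.08/(1−0.6886) = 3.4682 K.
Change = 3.4682 − 2.3458 = 1.12 K.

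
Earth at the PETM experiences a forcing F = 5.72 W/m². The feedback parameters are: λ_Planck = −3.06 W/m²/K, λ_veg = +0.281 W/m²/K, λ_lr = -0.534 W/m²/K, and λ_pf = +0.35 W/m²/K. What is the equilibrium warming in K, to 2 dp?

1.93 K

Net feedback parameter λ = (−3.06) + (+0.281) + (-0.534) + (+0.35) = -2.963 W/m²/K.
ΔT = −F/λ = −5.72/(-2.963) = 1.93 K.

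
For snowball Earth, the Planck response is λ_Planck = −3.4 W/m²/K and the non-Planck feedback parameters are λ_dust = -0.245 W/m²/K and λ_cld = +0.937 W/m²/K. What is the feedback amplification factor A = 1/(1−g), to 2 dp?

Convert to gains: g_dust = -0.245/3.4 = -0.07206; g_cld = 0.937/3.4 = 0.2756.
Total gain g = 0.20354.
A = 1/(1 − 0.20354) = 1.26.

1.26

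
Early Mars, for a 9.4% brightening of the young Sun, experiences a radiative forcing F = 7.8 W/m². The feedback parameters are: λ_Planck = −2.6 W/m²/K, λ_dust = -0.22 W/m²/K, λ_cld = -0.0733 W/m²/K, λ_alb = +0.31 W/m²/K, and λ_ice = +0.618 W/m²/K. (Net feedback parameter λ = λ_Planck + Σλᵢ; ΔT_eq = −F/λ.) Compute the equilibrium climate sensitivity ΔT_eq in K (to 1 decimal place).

Net feedback parameter λ = (−2.6) + (-0.22) + (-0.0733) + (+0.31) + (+0.618) = -1.9653 W/m²/K.
ΔT = −F/λ = −7.8/(-1.9653) = 4.0 K.

4.0 K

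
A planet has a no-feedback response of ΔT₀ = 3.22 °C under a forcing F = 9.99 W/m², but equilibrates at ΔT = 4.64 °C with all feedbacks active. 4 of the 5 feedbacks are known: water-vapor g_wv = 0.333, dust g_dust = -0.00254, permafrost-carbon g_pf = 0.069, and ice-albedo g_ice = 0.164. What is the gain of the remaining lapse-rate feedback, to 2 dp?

-0.26

Amplification A = ΔT/ΔT₀ = 4.64/3.22 = 1.441.
Total gain g = 1 − 1/A = 1 − 1/1.441 = 0.306.
Known gains sum to 0.333 − 0.00254 + 0.069 + 0.164 = 0.56346.
g_lr = 0.306 − 0.56346 = -0.26.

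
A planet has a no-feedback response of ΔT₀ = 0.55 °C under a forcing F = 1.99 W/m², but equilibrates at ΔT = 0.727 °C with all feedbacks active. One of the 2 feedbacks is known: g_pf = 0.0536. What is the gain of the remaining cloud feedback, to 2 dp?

Amplification A = ΔT/ΔT₀ = 0.727/0.55 = 1.322.
Total gain g = 1 − 1/A = 1 − 1/1.322 = 0.2436.
The known gain is 0.0536.
g_cld = 0.2436 − 0.0536 = 0.19.

0.19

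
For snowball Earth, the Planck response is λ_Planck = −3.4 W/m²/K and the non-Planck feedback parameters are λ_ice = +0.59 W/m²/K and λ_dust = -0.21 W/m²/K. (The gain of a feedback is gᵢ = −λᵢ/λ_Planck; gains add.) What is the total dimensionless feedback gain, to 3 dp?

0.112

Convert to gains: g_ice = 0.59/3.4 = 0.1735; g_dust = -0.21/3.4 = -0.06176.
Total gain g = 0.11174.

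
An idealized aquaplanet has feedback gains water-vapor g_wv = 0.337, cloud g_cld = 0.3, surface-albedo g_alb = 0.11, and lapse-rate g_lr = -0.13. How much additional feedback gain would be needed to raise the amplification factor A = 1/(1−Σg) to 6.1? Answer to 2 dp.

0.22

Current total gain = 0.617.
Target gain for A = 6.1: g* = 1 − 1/6.1 = 0.8361.
Additional gain needed = 0.8361 − 0.617 = 0.22.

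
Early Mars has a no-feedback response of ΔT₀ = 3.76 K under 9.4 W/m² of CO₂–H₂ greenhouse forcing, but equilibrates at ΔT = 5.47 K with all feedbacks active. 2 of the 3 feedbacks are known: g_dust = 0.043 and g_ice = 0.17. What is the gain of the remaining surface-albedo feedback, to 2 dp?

0.10

Amplification A = ΔT/ΔT₀ = 5.47/3.76 = 1.455.
Total gain g = 1 − 1/A = 1 − 1/1.455 = 0.3127.
Known gains sum to 0.043 + 0.17 = 0.213.
g_alb = 0.3127 − 0.213 = 0.10.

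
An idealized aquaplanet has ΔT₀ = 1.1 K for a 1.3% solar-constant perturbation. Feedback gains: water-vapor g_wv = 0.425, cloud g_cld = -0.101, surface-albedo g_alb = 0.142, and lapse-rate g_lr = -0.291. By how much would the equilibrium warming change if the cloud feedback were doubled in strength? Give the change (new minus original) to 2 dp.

-0.15 K

Original: g = 0.175, ΔT = 1.1/(1−0.175) = 1.3333 K.
With doubled cloud: g' = 0.074, ΔT' = 1.1/(1−0.074) = 1.1879 K.
Change = 1.1879 − 1.3333 = -0.15 K.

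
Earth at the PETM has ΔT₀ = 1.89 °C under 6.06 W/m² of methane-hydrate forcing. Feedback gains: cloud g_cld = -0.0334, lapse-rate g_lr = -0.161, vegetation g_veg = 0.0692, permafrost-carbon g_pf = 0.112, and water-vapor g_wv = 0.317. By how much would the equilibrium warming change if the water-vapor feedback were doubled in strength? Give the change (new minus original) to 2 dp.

Original: g = 0.3038, ΔT = 1.89/(1−0.3038) = 2.7147 °C.
With doubled water-vapor: g' = 0.6208, ΔT' = 1.89/(1−0.6208) = 4.9842 °C.
Change = 4.9842 − 2.7147 = 2.27 °C.

2.27 °C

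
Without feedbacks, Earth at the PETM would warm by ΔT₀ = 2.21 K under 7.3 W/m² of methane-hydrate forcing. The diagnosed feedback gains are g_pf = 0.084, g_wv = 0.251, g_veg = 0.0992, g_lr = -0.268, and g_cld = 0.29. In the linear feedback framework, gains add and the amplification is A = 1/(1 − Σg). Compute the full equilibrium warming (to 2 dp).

Total gain g = 0.084 + 0.251 + 0.0992 − 0.268 + 0.29 = 0.4562.
Amplification A = 1/(1 − 0.4562) = 1.839.
ΔT = 2.21 × 1.839 = 4.06 K.

4.06 K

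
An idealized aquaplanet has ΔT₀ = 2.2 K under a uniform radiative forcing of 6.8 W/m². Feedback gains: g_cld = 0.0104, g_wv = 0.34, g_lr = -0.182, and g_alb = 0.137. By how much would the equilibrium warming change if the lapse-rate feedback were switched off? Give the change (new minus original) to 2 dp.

Original: g = 0.3054, ΔT = 2.2/(1−0.3054) = 3.1673 K.
Without lapse-rate: g' = 0.4874, ΔT' = 2.2/(1−0.4874) = 4.2918 K.
Change = 4.2918 − 3.1673 = 1.12 K.

1.12 K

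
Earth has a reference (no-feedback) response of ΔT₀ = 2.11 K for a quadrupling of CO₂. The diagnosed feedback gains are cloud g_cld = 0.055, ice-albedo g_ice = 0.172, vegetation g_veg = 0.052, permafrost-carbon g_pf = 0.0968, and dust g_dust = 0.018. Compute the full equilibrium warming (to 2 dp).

3.48 K

Total gain g = 0.055 + 0.172 + 0.052 + 0.0968 + 0.018 = 0.3938.
Amplification A = 1/(1 − 0.3938) = 1.65.
ΔT = 2.11 × 1.65 = 3.48 K.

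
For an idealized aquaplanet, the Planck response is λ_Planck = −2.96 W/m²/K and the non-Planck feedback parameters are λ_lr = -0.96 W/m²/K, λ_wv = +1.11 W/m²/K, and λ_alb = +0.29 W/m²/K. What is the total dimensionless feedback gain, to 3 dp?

Convert to gains: g_lr = -0.96/2.96 = -0.3243; g_wv = 1.11/2.96 = 0.375; g_alb = 0.29/2.96 = 0.09797.
Total gain g = 0.14867.

0.149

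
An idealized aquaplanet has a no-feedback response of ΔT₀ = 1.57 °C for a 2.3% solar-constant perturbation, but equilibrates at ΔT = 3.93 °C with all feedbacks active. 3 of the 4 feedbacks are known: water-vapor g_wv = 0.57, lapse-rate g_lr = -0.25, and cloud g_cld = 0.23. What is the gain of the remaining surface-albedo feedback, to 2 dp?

0.05

Amplification A = ΔT/ΔT₀ = 3.93/1.57 = 2.503.
Total gain g = 1 − 1/A = 1 − 1/2.503 = 0.6005.
Known gains sum to 0.57 − 0.25 + 0.23 = 0.55.
g_alb = 0.6005 − 0.55 = 0.05.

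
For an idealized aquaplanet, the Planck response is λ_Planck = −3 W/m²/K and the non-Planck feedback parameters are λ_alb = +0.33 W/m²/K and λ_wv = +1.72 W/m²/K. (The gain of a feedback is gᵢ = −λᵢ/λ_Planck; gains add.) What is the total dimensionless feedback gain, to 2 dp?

0.68

Convert to gains: g_alb = 0.33/3 = 0.11; g_wv = 1.72/3 = 0.5733.
Total gain g = 0.6833.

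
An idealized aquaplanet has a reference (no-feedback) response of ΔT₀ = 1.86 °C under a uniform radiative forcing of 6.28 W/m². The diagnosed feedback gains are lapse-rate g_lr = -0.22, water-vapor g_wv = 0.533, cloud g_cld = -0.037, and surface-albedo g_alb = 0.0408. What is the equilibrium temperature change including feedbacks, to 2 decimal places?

2.72 °C

Total gain g = -0.22 + 0.533 − 0.037 + 0.0408 = 0.3168.
Amplification A = 1/(1 − 0.3168) = 1.464.
ΔT = 1.86 × 1.464 = 2.72 °C.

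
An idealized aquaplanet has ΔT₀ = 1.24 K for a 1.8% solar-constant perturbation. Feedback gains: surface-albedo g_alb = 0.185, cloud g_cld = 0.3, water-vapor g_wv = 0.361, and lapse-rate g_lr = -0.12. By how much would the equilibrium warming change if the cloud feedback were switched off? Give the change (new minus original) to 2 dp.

-2.37 K

Original: g = 0.726, ΔT = 1.24/(1−0.726) = 4.5255 K.
Without cloud: g' = 0.426, ΔT' = 1.24/(1−0.426) = 2.1603 K.
Change = 2.1603 − 4.5255 = -2.37 K.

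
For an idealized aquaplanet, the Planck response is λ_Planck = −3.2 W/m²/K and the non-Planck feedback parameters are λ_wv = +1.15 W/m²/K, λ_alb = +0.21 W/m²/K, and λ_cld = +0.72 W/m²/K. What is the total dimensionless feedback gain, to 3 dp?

0.650

Convert to gains: g_wv = 1.15/3.2 = 0.3594; g_alb = 0.21/3.2 = 0.06562; g_cld = 0.72/3.2 = 0.225.
Total gain g = 0.65002.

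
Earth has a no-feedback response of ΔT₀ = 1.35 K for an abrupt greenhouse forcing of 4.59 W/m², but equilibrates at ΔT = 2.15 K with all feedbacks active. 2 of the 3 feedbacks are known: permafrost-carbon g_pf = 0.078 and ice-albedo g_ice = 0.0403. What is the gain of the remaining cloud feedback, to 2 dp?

Amplification A = ΔT/ΔT₀ = 2.15/1.35 = 1.593.
Total gain g = 1 − 1/A = 1 − 1/1.593 = 0.3723.
Known gains sum to 0.078 + 0.0403 = 0.1183.
g_cld = 0.3723 − 0.1183 = 0.25.

0.25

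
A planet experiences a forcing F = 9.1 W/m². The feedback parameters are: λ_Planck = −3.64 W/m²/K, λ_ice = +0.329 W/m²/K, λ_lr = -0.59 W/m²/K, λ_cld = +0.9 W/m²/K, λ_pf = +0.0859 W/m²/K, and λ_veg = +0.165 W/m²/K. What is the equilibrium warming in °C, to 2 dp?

3.31 °C

Net feedback parameter λ = (−3.64) + (+0.329) + (-0.59) + (+0.9) + (+0.0859) + (+0.165) = -2.7501 W/m²/K.
ΔT = −F/λ = −9.1/(-2.7501) = 3.31 °C.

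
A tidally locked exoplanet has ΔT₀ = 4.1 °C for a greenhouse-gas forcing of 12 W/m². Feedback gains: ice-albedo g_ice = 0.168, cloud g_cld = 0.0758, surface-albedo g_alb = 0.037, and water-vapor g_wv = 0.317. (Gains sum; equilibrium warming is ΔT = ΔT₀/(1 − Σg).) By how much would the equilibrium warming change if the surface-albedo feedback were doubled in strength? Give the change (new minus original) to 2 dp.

1.03 °C

Original: g = 0.5978, ΔT = 4.1/(1−0.5978) = 10.1939 °C.
With doubled surface-albedo: g' = 0.6348, ΔT' = 4.1/(1−0.6348) = 11.2267 °C.
Change = 11.2267 − 10.1939 = 1.03 °C.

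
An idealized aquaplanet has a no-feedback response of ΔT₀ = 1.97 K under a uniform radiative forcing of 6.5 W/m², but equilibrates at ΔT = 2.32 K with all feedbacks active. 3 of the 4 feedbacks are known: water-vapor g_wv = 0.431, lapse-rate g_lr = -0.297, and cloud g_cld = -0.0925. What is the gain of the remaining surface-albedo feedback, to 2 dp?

Amplification A = ΔT/ΔT₀ = 2.32/1.97 = 1.178.
Total gain g = 1 − 1/A = 1 − 1/1.178 = 0.1511.
Known gains sum to 0.431 − 0.297 − 0.0925 = 0.0415.
g_alb = 0.1511 − 0.0415 = 0.11.

0.11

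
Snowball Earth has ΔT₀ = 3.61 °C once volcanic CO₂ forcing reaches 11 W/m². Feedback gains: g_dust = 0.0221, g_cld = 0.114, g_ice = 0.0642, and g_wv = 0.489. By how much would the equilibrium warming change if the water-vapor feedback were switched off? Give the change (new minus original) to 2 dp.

Original: g = 0.6893, ΔT = 3.61/(1−0.6893) = 11.6189 °C.
Without water-vapor: g' = 0.2003, ΔT' = 3.61/(1−0.2003) = 4.5142 °C.
Change = 4.5142 − 11.6189 = -7.10 °C.

-7.10 °C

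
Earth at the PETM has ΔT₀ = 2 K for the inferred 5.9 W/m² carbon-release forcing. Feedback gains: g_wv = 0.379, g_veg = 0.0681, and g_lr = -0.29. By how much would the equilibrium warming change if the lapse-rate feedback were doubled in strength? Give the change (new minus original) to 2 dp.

-0.61 K

Original: g = 0.1571, ΔT = 2/(1−0.1571) = 2.3728 K.
With doubled lapse-rate: g' = -0.1329, ΔT' = 2/(1+0.1329) = 1.7654 K.
Change = 1.7654 − 2.3728 = -0.61 K.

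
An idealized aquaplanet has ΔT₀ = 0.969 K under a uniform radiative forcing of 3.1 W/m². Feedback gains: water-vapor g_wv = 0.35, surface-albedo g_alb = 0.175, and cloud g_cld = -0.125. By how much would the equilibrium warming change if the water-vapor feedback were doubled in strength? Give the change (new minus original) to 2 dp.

2.26 K

Original: g = 0.4, ΔT = 0.969/(1−0.4) = 1.6150 K.
With doubled water-vapor: g' = 0.75, ΔT' = 0.969/(1−0.75) = 3.8760 K.
Change = 3.8760 − 1.6150 = 2.26 K.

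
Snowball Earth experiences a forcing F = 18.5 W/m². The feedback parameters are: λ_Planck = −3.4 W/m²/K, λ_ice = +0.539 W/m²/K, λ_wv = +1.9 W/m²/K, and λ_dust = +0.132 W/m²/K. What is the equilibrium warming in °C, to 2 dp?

22.32 °C

Net feedback parameter λ = (−3.4) + (+0.539) + (+1.9) + (+0.132) = -0.829 W/m²/K.
ΔT = −F/λ = −18.5/(-0.829) = 22.32 °C.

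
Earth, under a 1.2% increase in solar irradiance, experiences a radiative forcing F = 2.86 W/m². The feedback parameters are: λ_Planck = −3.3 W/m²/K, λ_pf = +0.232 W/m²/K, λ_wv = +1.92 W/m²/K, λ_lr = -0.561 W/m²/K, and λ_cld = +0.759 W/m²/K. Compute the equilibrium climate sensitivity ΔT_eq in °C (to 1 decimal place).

3.0 °C

Net feedback parameter λ = (−3.3) + (+0.232) + (+1.92) + (-0.561) + (+0.759) = -0.95 W/m²/K.
ΔT = −F/λ = −2.86/(-0.95) = 3.0 °C.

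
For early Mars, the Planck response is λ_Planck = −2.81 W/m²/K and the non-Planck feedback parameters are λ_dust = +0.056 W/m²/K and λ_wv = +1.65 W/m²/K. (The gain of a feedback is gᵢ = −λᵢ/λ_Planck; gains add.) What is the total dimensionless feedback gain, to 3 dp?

Convert to gains: g_dust = 0.056/2.81 = 0.01993; g_wv = 1.65/2.81 = 0.5872.
Total gain g = 0.60713.

0.607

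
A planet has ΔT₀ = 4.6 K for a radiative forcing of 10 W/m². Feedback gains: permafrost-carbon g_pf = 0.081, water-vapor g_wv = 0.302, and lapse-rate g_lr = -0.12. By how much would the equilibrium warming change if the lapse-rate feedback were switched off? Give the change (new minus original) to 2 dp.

1.21 K

Original: g = 0.263, ΔT = 4.6/(1−0.263) = 6.2415 K.
Without lapse-rate: g' = 0.383, ΔT' = 4.6/(1−0.383) = 7.4554 K.
Change = 7.4554 − 6.2415 = 1.21 K.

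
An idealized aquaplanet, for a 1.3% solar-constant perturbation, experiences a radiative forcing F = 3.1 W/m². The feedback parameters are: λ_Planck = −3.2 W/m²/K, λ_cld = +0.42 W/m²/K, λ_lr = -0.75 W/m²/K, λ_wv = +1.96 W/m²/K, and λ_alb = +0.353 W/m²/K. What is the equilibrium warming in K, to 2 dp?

Net feedback parameter λ = (−3.2) + (+0.42) + (-0.75) + (+1.96) + (+0.353) = -1.217 W/m²/K.
ΔT = −F/λ = −3.1/(-1.217) = 2.55 K.

2.55 K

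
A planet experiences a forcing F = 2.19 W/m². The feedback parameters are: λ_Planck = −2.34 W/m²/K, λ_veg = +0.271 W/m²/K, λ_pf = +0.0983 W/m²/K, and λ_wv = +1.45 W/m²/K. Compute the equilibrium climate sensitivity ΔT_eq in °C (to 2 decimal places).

Net feedback parameter λ = (−2.34) + (+0.271) + (+0.0983) + (+1.45) = -0.5207 W/m²/K.
ΔT = −F/λ = −2.19/(-0.5207) = 4.21 °C.

4.21 °C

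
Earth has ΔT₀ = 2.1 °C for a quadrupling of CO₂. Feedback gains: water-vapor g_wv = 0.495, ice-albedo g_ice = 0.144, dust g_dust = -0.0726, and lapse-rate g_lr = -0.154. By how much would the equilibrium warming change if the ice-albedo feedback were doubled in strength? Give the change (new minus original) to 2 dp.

Original: g = 0.4124, ΔT = 2.1/(1−0.4124) = 3.5739 °C.
With doubled ice-albedo: g' = 0.5564, ΔT' = 2.1/(1−0.5564) = 4.7340 °C.
Change = 4.7340 − 3.5739 = 1.16 °C.

1.16 °C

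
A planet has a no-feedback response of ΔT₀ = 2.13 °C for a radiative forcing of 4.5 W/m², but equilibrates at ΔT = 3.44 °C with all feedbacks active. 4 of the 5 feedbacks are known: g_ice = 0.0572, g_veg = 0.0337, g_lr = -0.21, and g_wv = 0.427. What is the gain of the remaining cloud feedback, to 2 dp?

Amplification A = ΔT/ΔT₀ = 3.44/2.13 = 1.615.
Total gain g = 1 − 1/A = 1 − 1/1.615 = 0.3808.
Known gains sum to 0.0572 + 0.0337 − 0.21 + 0.427 = 0.3079.
g_cld = 0.3808 − 0.3079 = 0.07.

0.07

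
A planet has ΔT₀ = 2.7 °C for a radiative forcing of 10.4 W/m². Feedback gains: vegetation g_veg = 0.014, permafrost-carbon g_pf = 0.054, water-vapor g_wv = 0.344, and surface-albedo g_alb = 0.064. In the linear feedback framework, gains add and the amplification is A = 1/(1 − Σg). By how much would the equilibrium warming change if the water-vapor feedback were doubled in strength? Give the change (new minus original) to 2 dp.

Original: g = 0.476, ΔT = 2.7/(1−0.476) = 5.1527 °C.
With doubled water-vapor: g' = 0.82, ΔT' = 2.7/(1−0.82) = 15.0000 °C.
Change = 15.0000 − 5.1527 = 9.85 °C.

9.85 °C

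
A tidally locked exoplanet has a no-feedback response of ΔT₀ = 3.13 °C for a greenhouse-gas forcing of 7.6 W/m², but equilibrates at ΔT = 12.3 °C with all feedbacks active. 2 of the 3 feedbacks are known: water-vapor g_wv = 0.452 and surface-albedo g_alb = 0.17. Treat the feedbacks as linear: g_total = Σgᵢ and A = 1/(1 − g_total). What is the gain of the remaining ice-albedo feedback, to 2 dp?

Amplification A = ΔT/ΔT₀ = 12.3/3.13 = 3.93.
Total gain g = 1 − 1/A = 1 − 1/3.93 = 0.7455.
Known gains sum to 0.452 + 0.17 = 0.622.
g_ice = 0.7455 − 0.622 = 0.12.

0.12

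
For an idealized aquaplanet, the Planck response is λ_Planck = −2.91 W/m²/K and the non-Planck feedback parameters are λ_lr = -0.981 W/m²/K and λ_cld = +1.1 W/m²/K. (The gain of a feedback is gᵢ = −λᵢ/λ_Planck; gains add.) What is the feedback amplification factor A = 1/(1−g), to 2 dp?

Convert to gains: g_lr = -0.981/2.91 = -0.3371; g_cld = 1.1/2.91 = 0.378.
Total gain g = 0.0409.
A = 1/(1 − 0.0409) = 1.04.

1.04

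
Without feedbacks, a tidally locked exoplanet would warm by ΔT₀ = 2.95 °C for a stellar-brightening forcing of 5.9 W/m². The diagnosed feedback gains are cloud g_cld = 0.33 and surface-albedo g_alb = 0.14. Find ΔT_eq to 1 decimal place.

Total gain g = 0.33 + 0.14 = 0.47.
Amplification A = 1/(1 − 0.47) = 1.887.
ΔT = 2.95 × 1.887 = 5.6 °C.

5.6 °C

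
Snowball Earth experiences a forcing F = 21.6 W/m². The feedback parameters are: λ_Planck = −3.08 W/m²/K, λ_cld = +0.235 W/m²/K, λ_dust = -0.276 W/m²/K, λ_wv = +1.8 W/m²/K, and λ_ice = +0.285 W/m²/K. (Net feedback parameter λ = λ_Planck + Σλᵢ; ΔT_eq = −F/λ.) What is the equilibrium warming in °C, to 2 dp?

20.85 °C

Net feedback parameter λ = (−3.08) + (+0.235) + (-0.276) + (+1.8) + (+0.285) = -1.036 W/m²/K.
ΔT = −F/λ = −21.6/(-1.036) = 20.85 °C.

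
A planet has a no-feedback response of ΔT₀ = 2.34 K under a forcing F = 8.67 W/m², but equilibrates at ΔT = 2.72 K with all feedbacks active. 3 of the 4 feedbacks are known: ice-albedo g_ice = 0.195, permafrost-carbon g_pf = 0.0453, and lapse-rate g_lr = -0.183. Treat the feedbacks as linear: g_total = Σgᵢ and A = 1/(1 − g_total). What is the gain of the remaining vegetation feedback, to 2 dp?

Amplification A = ΔT/ΔT₀ = 2.72/2.34 = 1.162.
Total gain g = 1 − 1/A = 1 − 1/1.162 = 0.1394.
Known gains sum to 0.195 + 0.0453 − 0.183 = 0.0573.
g_veg = 0.1394 − 0.0573 = 0.08.

0.08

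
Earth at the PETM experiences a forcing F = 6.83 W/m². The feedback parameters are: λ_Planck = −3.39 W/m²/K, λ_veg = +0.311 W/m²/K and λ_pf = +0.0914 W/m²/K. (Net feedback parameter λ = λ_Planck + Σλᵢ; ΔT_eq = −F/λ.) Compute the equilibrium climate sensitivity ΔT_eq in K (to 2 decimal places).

2.29 K

Net feedback parameter λ = (−3.39) + (+0.311) + (+0.0914) = -2.9876 W/m²/K.
ΔT = −F/λ = −6.83/(-2.9876) = 2.29 K.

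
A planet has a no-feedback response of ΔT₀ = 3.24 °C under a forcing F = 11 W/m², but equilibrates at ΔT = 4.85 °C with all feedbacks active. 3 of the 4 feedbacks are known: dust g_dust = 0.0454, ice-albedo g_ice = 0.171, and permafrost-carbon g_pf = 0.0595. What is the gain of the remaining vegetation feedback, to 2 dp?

Amplification A = ΔT/ΔT₀ = 4.85/3.24 = 1.497.
Total gain g = 1 − 1/A = 1 − 1/1.497 = 0.332.
Known gains sum to 0.0454 + 0.171 + 0.0595 = 0.2759.
g_veg = 0.332 − 0.2759 = 0.06.

0.06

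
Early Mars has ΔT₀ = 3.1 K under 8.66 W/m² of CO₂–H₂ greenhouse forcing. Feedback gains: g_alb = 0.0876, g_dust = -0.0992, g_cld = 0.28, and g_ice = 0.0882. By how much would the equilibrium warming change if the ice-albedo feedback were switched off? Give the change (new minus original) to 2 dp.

-0.58 K

Original: g = 0.3566, ΔT = 3.1/(1−0.3566) = 4.8182 K.
Without ice-albedo: g' = 0.2684, ΔT' = 3.1/(1−0.2684) = 4.2373 K.
Change = 4.2373 − 4.8182 = -0.58 K.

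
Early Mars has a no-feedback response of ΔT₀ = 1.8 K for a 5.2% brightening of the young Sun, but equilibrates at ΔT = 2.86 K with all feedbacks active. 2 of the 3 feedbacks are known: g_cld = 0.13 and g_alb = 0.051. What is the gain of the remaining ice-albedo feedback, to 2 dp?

0.19

Amplification A = ΔT/ΔT₀ = 2.86/1.8 = 1.589.
Total gain g = 1 − 1/A = 1 − 1/1.589 = 0.3707.
Known gains sum to 0.13 + 0.051 = 0.181.
g_ice = 0.3707 − 0.181 = 0.19.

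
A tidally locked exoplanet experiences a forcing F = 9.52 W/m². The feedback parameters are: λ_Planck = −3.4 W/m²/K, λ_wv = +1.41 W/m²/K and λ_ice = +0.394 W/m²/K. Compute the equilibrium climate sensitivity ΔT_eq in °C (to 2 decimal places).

5.96 °C

Net feedback parameter λ = (−3.4) + (+1.41) + (+0.394) = -1.596 W/m²/K.
ΔT = −F/λ = −9.52/(-1.596) = 5.96 °C.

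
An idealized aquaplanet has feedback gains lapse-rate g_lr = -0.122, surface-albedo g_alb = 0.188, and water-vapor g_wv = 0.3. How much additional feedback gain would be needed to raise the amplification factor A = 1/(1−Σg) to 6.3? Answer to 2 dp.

Current total gain = 0.366.
Target gain for A = 6.3: g* = 1 − 1/6.3 = 0.8413.
Additional gain needed = 0.8413 − 0.366 = 0.48.

0.48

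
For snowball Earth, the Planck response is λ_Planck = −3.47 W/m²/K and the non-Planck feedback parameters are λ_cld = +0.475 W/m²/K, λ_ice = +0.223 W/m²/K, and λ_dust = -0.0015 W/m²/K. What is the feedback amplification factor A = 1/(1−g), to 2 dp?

Convert to gains: g_cld = 0.475/3.47 = 0.1369; g_ice = 0.223/3.47 = 0.06427; g_dust = -0.0015/3.47 = -0.000432.
Total gain g = 0.200738.
A = 1/(1 − 0.200738) = 1.25.

1.25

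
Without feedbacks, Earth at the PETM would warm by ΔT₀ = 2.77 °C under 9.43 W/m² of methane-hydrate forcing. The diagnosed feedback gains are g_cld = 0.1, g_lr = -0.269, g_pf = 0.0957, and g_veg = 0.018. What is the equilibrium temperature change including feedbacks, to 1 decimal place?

2.6 °C

Total gain g = 0.1 − 0.269 + 0.0957 + 0.018 = -0.0553.
Amplification A = 1/(1 + 0.0553) = 0.9476.
ΔT = 2.77 × 0.9476 = 2.6 °C.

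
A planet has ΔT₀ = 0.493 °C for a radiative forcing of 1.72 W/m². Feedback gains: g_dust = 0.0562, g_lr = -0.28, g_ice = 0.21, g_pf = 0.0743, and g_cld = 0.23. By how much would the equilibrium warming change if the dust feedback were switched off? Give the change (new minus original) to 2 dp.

Original: g = 0.2905, ΔT = 0.493/(1−0.2905) = 0.6949 °C.
Without dust: g' = 0.2343, ΔT' = 0.493/(1−0.2343) = 0.6439 °C.
Change = 0.6439 − 0.6949 = -0.05 °C.

-0.05 °C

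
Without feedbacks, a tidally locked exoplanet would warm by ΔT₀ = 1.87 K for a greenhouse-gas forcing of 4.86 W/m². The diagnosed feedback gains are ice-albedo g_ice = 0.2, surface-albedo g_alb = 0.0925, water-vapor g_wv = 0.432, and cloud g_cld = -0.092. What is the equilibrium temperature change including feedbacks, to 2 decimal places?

5.09 K

Total gain g = 0.2 + 0.0925 + 0.432 − 0.092 = 0.6325.
Amplification A = 1/(1 − 0.6325) = 2.721.
ΔT = 1.87 × 2.721 = 5.09 K.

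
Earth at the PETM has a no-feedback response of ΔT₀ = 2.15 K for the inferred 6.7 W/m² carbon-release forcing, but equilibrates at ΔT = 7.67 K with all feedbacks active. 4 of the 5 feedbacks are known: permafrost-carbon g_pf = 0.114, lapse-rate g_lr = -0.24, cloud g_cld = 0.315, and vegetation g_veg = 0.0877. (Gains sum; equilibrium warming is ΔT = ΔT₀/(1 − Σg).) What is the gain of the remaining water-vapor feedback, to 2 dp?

Amplification A = ΔT/ΔT₀ = 7.67/2.15 = 3.567.
Total gain g = 1 − 1/A = 1 − 1/3.567 = 0.7197.
Known gains sum to 0.114 − 0.24 + 0.315 + 0.0877 = 0.2767.
g_wv = 0.7197 − 0.2767 = 0.44.

0.44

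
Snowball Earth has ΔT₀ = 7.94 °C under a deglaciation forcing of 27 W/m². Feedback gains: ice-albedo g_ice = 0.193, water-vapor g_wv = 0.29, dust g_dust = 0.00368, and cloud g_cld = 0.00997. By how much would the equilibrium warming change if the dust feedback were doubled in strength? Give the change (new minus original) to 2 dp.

0.12 °C

Original: g = 0.49665, ΔT = 7.94/(1−0.49665) = 15.7743 °C.
With doubled dust: g' = 0.50033, ΔT' = 7.94/(1−0.50033) = 15.8905 °C.
Change = 15.8905 − 15.7743 = 0.12 °C.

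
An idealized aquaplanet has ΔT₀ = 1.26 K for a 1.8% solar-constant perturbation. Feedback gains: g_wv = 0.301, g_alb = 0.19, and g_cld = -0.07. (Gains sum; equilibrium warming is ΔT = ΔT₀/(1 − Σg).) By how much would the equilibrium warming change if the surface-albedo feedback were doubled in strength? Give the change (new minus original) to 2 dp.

Original: g = 0.421, ΔT = 1.26/(1−0.421) = 2.1762 K.
With doubled surface-albedo: g' = 0.611, ΔT' = 1.26/(1−0.611) = 3.2391 K.
Change = 3.2391 − 2.1762 = 1.06 K.

1.06 K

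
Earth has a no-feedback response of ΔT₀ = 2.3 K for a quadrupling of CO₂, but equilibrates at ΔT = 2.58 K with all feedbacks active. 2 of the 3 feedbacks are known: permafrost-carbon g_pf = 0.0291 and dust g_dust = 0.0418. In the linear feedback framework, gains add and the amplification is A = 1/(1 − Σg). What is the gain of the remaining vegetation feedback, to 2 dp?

Amplification A = ΔT/ΔT₀ = 2.58/2.3 = 1.122.
Total gain g = 1 − 1/A = 1 − 1/1.122 = 0.1087.
Known gains sum to 0.0291 + 0.0418 = 0.0709.
g_veg = 0.1087 − 0.0709 = 0.04.

0.04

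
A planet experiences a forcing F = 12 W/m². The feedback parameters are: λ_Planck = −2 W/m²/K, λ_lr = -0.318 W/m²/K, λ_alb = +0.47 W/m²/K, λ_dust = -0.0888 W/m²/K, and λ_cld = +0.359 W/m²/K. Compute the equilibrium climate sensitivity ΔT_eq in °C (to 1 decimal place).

Net feedback parameter λ = (−2) + (-0.318) + (+0.47) + (-0.0888) + (+0.359) = -1.5778 W/m²/K.
ΔT = −F/λ = −12/(-1.5778) = 7.6 °C.

7.6 °C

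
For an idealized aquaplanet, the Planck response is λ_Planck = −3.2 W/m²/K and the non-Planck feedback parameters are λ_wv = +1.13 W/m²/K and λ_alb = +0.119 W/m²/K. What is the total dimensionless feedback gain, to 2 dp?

Convert to gains: g_wv = 1.13/3.2 = 0.3531; g_alb = 0.119/3.2 = 0.03719.
Total gain g = 0.39029.

0.39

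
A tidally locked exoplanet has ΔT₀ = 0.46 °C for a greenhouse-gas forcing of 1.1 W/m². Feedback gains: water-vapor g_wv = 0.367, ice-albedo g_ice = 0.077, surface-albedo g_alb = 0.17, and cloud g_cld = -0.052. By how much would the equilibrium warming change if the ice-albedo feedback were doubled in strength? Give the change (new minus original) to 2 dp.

0.22 °C

Original: g = 0.562, ΔT = 0.46/(1−0.562) = 1.0502 °C.
With doubled ice-albedo: g' = 0.639, ΔT' = 0.46/(1−0.639) = 1.2742 °C.
Change = 1.2742 − 1.0502 = 0.22 °C.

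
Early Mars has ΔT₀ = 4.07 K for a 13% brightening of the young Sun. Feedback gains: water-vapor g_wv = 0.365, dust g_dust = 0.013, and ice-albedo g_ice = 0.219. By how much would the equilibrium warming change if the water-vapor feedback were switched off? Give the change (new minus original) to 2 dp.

Original: g = 0.597, ΔT = 4.07/(1−0.597) = 10.0993 K.
Without water-vapor: g' = 0.232, ΔT' = 4.07/(1−0.232) = 5.2995 K.
Change = 5.2995 − 10.0993 = -4.80 K.

-4.80 K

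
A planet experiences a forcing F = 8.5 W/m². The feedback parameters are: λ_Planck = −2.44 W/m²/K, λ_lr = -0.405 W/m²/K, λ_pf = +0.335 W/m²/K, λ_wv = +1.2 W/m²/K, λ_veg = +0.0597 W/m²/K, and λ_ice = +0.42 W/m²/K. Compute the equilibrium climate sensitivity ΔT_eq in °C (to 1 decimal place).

Net feedback parameter λ = (−2.44) + (-0.405) + (+0.335) + (+1.2) + (+0.0597) + (+0.42) = -0.8303 W/m²/K.
ΔT = −F/λ = −8.5/(-0.8303) = 10.2 °C.

10.2 °C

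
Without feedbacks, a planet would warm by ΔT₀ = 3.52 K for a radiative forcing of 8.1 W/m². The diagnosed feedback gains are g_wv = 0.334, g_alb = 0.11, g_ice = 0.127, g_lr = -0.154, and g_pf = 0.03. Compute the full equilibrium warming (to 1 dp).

6.4 K

Total gain g = 0.334 + 0.11 + 0.127 − 0.154 + 0.03 = 0.447.
Amplification A = 1/(1 − 0.447) = 1.808.
ΔT = 3.52 × 1.808 = 6.4 K.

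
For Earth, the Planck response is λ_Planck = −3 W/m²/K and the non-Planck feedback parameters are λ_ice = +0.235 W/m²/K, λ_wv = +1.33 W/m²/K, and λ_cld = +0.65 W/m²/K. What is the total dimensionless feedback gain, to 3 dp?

0.738

Convert to gains: g_ice = 0.235/3 = 0.07833; g_wv = 1.33/3 = 0.4433; g_cld = 0.65/3 = 0.2167.
Total gain g = 0.73833.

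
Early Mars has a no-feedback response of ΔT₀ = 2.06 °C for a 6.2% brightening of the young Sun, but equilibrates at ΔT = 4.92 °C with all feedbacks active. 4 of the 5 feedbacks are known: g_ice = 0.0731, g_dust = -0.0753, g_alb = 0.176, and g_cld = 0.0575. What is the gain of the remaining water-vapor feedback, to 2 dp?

Amplification A = ΔT/ΔT₀ = 4.92/2.06 = 2.388.
Total gain g = 1 − 1/A = 1 − 1/2.388 = 0.5812.
Known gains sum to 0.0731 − 0.0753 + 0.176 + 0.0575 = 0.2313.
g_wv = 0.5812 − 0.2313 = 0.35.

0.35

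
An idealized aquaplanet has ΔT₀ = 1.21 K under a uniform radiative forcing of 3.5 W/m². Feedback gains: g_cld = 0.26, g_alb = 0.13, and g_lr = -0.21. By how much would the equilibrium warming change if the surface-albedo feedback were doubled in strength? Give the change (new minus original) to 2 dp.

Original: g = 0.18, ΔT = 1.21/(1−0.18) = 1.4756 K.
With doubled surface-albedo: g' = 0.31, ΔT' = 1.21/(1−0.31) = 1.7536 K.
Change = 1.7536 − 1.4756 = 0.28 K.

0.28 K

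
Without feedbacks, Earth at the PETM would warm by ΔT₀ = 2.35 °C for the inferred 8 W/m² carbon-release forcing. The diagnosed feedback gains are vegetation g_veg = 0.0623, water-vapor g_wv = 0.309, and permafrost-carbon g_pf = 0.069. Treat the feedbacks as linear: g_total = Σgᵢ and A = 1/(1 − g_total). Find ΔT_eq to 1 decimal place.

Total gain g = 0.0623 + 0.309 + 0.069 = 0.4403.
Amplification A = 1/(1 − 0.4403) = 1.787.
ΔT = 2.35 × 1.787 = 4.2 °C.

4.2 °C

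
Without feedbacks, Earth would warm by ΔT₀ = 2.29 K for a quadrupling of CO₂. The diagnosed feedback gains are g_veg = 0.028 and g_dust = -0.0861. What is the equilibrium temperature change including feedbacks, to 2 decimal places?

Total gain g = 0.028 − 0.0861 = -0.0581.
Amplification A = 1/(1 + 0.0581) = 0.9451.
ΔT = 2.29 × 0.9451 = 2.16 K.

2.16 K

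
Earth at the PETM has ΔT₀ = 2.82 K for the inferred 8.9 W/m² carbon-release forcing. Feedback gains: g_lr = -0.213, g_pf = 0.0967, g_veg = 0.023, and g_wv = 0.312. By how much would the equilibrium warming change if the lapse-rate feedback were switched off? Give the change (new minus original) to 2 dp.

Original: g = 0.2187, ΔT = 2.82/(1−0.2187) = 3.6094 K.
Without lapse-rate: g' = 0.4317, ΔT' = 2.82/(1−0.4317) = 4.9622 K.
Change = 4.9622 − 3.6094 = 1.35 K.

1.35 K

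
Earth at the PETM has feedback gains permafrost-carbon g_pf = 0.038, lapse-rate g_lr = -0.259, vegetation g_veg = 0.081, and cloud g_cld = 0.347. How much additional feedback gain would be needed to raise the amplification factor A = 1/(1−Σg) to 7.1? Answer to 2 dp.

0.65

Current total gain = 0.207.
Target gain for A = 7.1: g* = 1 − 1/7.1 = 0.8592.
Additional gain needed = 0.8592 − 0.207 = 0.65.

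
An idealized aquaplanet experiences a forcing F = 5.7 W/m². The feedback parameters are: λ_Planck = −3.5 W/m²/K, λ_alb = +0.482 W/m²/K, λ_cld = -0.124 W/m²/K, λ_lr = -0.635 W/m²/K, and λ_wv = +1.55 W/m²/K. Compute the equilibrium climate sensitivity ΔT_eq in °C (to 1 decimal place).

Net feedback parameter λ = (−3.5) + (+0.482) + (-0.124) + (-0.635) + (+1.55) = -2.227 W/m²/K.
ΔT = −F/λ = −5.7/(-2.227) = 2.6 °C.

2.6 °C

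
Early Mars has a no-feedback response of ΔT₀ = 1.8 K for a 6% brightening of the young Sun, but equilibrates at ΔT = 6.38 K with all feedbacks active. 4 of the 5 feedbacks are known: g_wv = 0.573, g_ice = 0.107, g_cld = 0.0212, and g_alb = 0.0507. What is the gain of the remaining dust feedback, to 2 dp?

Amplification A = ΔT/ΔT₀ = 6.38/1.8 = 3.544.
Total gain g = 1 − 1/A = 1 − 1/3.544 = 0.7178.
Known gains sum to 0.573 + 0.107 + 0.0212 + 0.0507 = 0.7519.
g_dust = 0.7178 − 0.7519 = -0.03.

-0.03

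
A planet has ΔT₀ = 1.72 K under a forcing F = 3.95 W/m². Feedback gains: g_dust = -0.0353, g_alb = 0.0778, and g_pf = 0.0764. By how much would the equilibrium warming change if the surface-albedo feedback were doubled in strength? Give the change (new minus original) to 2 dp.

0.19 K

Original: g = 0.1189, ΔT = 1.72/(1−0.1189) = 1.9521 K.
With doubled surface-albedo: g' = 0.1967, ΔT' = 1.72/(1−0.1967) = 2.1412 K.
Change = 2.1412 − 1.9521 = 0.19 K.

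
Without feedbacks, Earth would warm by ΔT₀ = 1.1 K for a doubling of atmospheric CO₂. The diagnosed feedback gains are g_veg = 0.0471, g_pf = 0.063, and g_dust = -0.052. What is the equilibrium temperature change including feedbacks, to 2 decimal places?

1.17 K

Total gain g = 0.0471 + 0.063 − 0.052 = 0.0581.
Amplification A = 1/(1 − 0.0581) = 1.062.
ΔT = 1.1 × 1.062 = 1.17 K.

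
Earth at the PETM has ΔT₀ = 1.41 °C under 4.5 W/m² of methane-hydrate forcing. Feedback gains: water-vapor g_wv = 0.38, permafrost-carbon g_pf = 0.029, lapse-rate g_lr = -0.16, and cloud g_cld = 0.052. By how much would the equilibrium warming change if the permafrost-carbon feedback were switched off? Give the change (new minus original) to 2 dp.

-0.08 °C

Original: g = 0.301, ΔT = 1.41/(1−0.301) = 2.0172 °C.
Without permafrost-carbon: g' = 0.272, ΔT' = 1.41/(1−0.272) = 1.9368 °C.
Change = 1.9368 − 2.0172 = -0.08 °C.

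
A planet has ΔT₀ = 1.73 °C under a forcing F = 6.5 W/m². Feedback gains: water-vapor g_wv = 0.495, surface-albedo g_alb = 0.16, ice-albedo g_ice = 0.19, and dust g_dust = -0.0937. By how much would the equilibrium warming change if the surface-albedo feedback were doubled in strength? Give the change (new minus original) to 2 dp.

12.55 °C

Original: g = 0.7513, ΔT = 1.73/(1−0.7513) = 6.9562 °C.
With doubled surface-albedo: g' = 0.9113, ΔT' = 1.73/(1−0.9113) = 19.5039 °C.
Change = 19.5039 − 6.9562 = 12.55 °C.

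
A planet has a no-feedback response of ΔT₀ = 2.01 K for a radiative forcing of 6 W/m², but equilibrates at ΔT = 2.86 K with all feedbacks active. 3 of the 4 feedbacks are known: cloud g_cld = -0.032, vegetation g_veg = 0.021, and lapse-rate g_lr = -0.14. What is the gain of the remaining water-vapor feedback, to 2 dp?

0.45

Amplification A = ΔT/ΔT₀ = 2.86/2.01 = 1.423.
Total gain g = 1 − 1/A = 1 − 1/1.423 = 0.2973.
Known gains sum to -0.032 + 0.021 − 0.14 = -0.151.
g_wv = 0.2973 + 0.151 = 0.45.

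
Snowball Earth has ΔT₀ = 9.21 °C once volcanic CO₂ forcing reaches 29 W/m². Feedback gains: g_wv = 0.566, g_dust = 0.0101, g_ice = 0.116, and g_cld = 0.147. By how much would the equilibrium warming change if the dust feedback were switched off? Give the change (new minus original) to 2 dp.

-3.38 °C

Original: g = 0.8391, ΔT = 9.21/(1−0.8391) = 57.2405 °C.
Without dust: g' = 0.829, ΔT' = 9.21/(1−0.829) = 53.8596 °C.
Change = 53.8596 − 57.2405 = -3.38 °C.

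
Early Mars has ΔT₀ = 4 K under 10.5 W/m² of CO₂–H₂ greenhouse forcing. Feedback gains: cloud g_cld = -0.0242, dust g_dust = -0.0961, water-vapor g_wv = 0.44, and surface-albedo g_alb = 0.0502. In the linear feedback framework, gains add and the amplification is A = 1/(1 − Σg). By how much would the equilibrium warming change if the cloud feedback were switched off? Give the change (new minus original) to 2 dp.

0.25 K

Original: g = 0.3699, ΔT = 4/(1−0.3699) = 6.3482 K.
Without cloud: g' = 0.3941, ΔT' = 4/(1−0.3941) = 6.6017 K.
Change = 6.6017 − 6.3482 = 0.25 K.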